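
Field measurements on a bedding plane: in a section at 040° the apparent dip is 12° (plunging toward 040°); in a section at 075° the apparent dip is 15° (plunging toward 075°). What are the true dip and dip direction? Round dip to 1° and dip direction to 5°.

true dip 15°, dip direction 080°

Represent each trace as a vector plunging at its apparent dip toward its trend (east-north-up frame): v₁ = (0.629, 0.749, -0.208), v₂ = (0.933, 0.250, -0.259).
n = v₁ × v₂ = (0.142, 0.031, 0.542) (taken with n_z > 0).
Dip δ = arctan(|n_h|/n_z) = arctan(0.145/0.542) = 15.0°.
Dip direction = azimuth of (n_x, n_y) = atan2(0.142, 0.031) = 78°.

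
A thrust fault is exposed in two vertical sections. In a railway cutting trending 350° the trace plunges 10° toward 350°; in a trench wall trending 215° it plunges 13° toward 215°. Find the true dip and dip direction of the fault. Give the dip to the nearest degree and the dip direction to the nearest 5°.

Each apparent-dip line lies in the plane. As unit vectors (x east, y north, z up), v₁ plunges 10°→350° and v₂ plunges 13°→215°.
n = v₁ × v₂ = (-0.357, 0.059, 0.679) (taken with n_z > 0).
Dip δ = arctan(|n_h|/n_z) = arctan(0.362/0.679) = 28.1°.
Dip direction = azimuth of (n_x, n_y) = atan2(-0.357, 0.059) = 279°.

true dip 28°, dip direction 280°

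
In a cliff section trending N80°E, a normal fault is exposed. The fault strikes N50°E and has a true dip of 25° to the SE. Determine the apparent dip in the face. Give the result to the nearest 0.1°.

13.1°

The section lies 30° from the strike.
tan(apparent dip) = tan 25° · sin 30° = 0.2332
α = arctan(0.2332) = 13.12°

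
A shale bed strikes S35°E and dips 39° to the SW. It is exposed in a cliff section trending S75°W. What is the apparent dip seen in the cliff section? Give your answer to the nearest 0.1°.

Angle between strike (S35°E) and section (S75°W): β = 70°.
tan α = tan 39° × sin 70° = 0.8098 × 0.9397 = 0.7609
α = arctan(0.7609) = 37.27°

37.3°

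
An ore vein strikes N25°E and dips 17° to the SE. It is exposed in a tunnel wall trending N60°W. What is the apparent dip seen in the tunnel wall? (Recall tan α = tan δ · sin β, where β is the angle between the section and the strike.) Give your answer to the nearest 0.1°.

Angle between strike (N25°E) and section (N60°W): β = 85°.
tan(apparent dip) = tan 17° · sin 85° = 0.3046
α = arctan(0.3046) = 16.94°

16.9°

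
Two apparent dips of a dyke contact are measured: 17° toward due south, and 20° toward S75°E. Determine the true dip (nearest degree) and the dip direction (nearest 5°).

Represent each trace as a vector plunging at its apparent dip toward its trend (east-north-up frame): v₁ = (0.000, -0.956, -0.292), v₂ = (0.908, -0.243, -0.342).
The plane normal is n = v₁ × v₂ ∝ (0.256, -0.265, 0.868).
tan δ = √(n_x²+n_y²)/n_z = 0.369/0.868, so δ = 23.0°.
Dip direction = azimuth of (n_x, n_y) = atan2(0.256, -0.265) = 136°.

true dip 23°, dip direction 135°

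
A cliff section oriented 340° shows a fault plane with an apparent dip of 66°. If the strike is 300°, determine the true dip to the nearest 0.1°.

74.0°

β = acute angle between strike 300° and section 340° = 40°.
tan(true dip) = tan 66° / sin 40° = 3.4942
true dip = arctan 3.4942 = 74.03°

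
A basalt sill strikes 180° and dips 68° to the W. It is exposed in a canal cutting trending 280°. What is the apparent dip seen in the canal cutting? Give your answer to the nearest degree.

68°

The section lies 80° from the strike.
tan(apparent dip) = tan 68° · sin 80° = 2.4375
α = arctan(2.4375) = 67.69°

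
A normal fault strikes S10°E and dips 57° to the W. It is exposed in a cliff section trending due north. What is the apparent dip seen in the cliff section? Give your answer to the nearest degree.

Angle between strike (S10°E) and section (due north): β = 10°.
tan α = tan 57° × sin 10° = 1.5399 × 0.1736 = 0.2674
apparent dip = arctan 0.2674 = 14.97°

15°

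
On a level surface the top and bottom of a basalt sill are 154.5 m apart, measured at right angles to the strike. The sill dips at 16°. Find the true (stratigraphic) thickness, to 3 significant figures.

True thickness t = w · sin(dip) = 154.5 × sin 16°
t = 154.5 × 0.2756 = 42.586 m

42.6 m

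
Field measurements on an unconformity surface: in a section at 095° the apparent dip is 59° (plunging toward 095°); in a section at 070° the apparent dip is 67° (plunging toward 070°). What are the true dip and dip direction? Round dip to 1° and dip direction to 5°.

Each apparent-dip line lies in the plane. As unit vectors (x east, y north, z up), v₁ plunges 59°→095° and v₂ plunges 67°→070°.
Cross product v₁ × v₂ gives the pole to the plane: n ∝ (0.156, 0.158, 0.085).
True dip = arccos(n_z / |n|) = arccos(0.3583) = 69.0°.
Dip direction = atan2(0.156, 0.158) = 45° (azimuth of n's horizontal projection).

true dip 69°, dip direction 045°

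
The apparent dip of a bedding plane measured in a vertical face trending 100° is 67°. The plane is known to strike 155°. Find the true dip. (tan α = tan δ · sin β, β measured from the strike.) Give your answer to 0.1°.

70.8°

The section is 55° from the strike.
tan(true dip) = tan 67° / sin 55° = 2.8760
true dip = arctan 2.8760 = 70.83°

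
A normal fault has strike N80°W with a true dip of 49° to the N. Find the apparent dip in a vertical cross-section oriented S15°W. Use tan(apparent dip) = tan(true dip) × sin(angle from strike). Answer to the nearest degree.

The section lies 85° from the strike.
tan(apparent dip) = tan 49° · sin 85° = 1.1460
α = arctan(1.1460) = 48.89°

49°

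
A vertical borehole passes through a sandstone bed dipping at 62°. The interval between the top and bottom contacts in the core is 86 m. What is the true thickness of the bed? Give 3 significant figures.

True thickness t = h · cos(dip) = 86 × cos 62°
t = 86 × 0.4695 = 40.375 m

40.4 m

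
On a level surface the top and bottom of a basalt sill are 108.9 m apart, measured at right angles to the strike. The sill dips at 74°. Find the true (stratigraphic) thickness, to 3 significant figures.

True thickness t = w · sin(dip) = 108.9 × sin 74°
t = 108.9 × 0.9613 = 104.681 m

105 m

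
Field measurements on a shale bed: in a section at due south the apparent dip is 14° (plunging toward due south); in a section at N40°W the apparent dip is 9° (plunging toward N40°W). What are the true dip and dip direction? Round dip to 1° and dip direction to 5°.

true dip 31°, dip direction 245°

Each apparent-dip line lies in the plane. As unit vectors (x east, y north, z up), v₁ plunges 14°→due south and v₂ plunges 9°→N40°W.
n = v₁ × v₂ = (-0.335, -0.154, 0.616) (taken with n_z > 0).
tan δ = √(n_x²+n_y²)/n_z = 0.368/0.616, so δ = 30.9°.
Dip direction = atan2(-0.335, -0.154) = 245° (azimuth of n's horizontal projection).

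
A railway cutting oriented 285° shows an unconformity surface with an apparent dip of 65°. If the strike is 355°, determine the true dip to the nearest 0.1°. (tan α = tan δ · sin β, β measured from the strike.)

The section is 70° from the strike.
tan δ = tan α / sin β = tan 65° / sin 70° = 2.1445 / 0.9397 = 2.2821
true dip = arctan 2.2821 = 66.34°

66.3°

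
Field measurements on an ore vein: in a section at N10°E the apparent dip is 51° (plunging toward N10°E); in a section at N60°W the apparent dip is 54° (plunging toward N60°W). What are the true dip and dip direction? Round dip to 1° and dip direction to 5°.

true dip 58°, dip direction 330°

Represent each trace as a vector plunging at its apparent dip toward its trend (east-north-up frame): v₁ = (0.109, 0.620, -0.777), v₂ = (-0.509, 0.294, -0.809).
The plane normal is n = v₁ × v₂ ∝ (-0.273, 0.484, 0.348).
Dip δ = arctan(|n_h|/n_z) = arctan(0.556/0.348) = 58.0°.
Dip direction = azimuth of (n_x, n_y) = atan2(-0.273, 0.484) = 331°.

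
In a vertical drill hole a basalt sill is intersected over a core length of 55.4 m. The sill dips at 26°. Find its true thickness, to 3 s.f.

49.8 m

True thickness t = h · cos(dip) = 55.4 × cos 26°
t = 55.4 × 0.8988 = 49.793 m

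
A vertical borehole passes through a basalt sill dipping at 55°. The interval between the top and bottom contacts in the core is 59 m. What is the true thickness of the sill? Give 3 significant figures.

True thickness t = h · cos(dip) = 59 × cos 55°
t = 59 × 0.5736 = 33.841 m

33.8 m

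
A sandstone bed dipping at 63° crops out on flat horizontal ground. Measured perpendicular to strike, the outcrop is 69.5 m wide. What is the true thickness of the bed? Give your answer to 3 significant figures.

True thickness t = w · sin(dip) = 69.5 × sin 63°
t = 69.5 × 0.8910 = 61.925 m

61.9 m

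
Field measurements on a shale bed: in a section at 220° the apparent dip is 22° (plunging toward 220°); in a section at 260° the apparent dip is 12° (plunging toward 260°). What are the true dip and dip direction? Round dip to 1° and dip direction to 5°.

The two traces are lines in the plane: v₁ = (sin 220°·cos 22°, cos 220°·cos 22°, −sin 22°), v₂ = (sin 260°·cos 12°, cos 260°·cos 12°, −sin 12°).
Cross product v₁ × v₂ gives the pole to the plane: n ∝ (-0.084, -0.237, 0.583).
tan δ = √(n_x²+n_y²)/n_z = 0.251/0.583, so δ = 23.3°.
Dip direction = azimuth of (n_x, n_y) = atan2(-0.084, -0.237) = 200°.

true dip 23°, dip direction 200°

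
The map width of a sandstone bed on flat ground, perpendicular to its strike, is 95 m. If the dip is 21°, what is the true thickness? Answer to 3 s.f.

True thickness t = w · sin(dip) = 95 × sin 21°
t = 95 × 0.3584 = 34.045 m

34.0 m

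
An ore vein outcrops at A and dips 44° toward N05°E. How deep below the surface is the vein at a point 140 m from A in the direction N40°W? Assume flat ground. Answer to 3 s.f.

95.6 m

The hole lies 45° from the dip direction, so the down-dip offset is 140 × cos 45° = 98.99 m.
Depth = down-dip offset × tan(dip) = 98.99 × tan 44° = 98.99 × 0.9657
Depth = 95.60 m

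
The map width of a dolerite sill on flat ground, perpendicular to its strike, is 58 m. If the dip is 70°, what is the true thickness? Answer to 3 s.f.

True thickness t = w · sin(dip) = 58 × sin 70°
t = 58 × 0.9397 = 54.502 m

54.5 m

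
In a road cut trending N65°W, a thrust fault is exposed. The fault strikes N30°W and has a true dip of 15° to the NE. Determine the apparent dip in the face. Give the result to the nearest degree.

9°

The section lies 35° from the strike.
tan(apparent dip) = tan 15° · sin 35° = 0.1537
apparent dip = arctan 0.1537 = 8.74°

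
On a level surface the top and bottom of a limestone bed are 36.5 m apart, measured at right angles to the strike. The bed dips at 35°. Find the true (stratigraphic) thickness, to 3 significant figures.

True thickness t = w · sin(dip) = 36.5 × sin 35°
t = 36.5 × 0.5736 = 20.936 m

20.9 m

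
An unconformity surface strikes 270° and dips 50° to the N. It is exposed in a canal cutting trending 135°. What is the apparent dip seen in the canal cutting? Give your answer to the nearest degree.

40°

The section lies 45° from the strike.
tan α = tan 50° × sin 45° = 1.1918 × 0.7071 = 0.8427
α = arctan(0.8427) = 40.12°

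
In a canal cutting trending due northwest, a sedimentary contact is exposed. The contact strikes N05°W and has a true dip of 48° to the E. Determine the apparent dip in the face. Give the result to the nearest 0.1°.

35.5°

The section lies 40° from the strike.
tan α = tan 48° × sin 40° = 1.1106 × 0.6428 = 0.7139
apparent dip = arctan 0.7139 = 35.52°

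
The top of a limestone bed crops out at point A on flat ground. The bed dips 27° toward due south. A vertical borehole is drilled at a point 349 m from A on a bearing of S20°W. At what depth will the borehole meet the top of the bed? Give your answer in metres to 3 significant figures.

The hole lies 20° from the dip direction, so the down-dip offset is 349 × cos 20° = 327.95 m.
Depth = down-dip offset × tan(dip) = 327.95 × tan 27° = 327.95 × 0.5095
Depth = 167.10 m

167 m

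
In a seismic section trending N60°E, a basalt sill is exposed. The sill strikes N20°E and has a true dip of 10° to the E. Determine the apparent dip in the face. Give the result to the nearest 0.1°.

The section lies 40° from the strike.
tan α = tan 10° × sin 40° = 0.1763 × 0.6428 = 0.1133
α = arctan(0.1133) = 6.47°

6.5°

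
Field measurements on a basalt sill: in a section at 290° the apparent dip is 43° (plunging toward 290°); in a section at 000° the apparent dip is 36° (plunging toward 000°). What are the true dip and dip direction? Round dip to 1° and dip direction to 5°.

true dip 46°, dip direction 315°

The two traces are lines in the plane: v₁ = (sin 290°·cos 43°, cos 290°·cos 43°, −sin 43°), v₂ = (sin 0°·cos 36°, cos 0°·cos 36°, −sin 36°).
n = v₁ × v₂ = (-0.405, 0.404, 0.556) (taken with n_z > 0).
True dip = arccos(n_z / |n|) = arccos(0.6971) = 45.8°.
The horizontal component of n points toward azimuth atan2(n_x, n_y) = 315°, the dip direction.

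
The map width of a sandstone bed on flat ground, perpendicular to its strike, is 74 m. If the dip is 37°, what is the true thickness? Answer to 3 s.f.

44.5 m

True thickness t = w · sin(dip) = 74 × sin 37°
t = 74 × 0.6018 = 44.534 m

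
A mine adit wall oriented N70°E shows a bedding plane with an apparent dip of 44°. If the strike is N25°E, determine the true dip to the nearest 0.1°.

The section is 45° from the strike.
tan δ = tan α / sin β = tan 44° / sin 45° = 0.9657 / 0.7071 = 1.3657
δ = arctan(1.3657) = 53.79°

53.8°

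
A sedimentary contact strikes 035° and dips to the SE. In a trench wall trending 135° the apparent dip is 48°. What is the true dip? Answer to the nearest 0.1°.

48.4°

β = acute angle between strike 035° and section 135° = 80°.
tan δ = tan α / sin β = tan 48° / sin 80° = 1.1106 / 0.9848 = 1.1277
true dip = arctan 1.1277 = 48.44°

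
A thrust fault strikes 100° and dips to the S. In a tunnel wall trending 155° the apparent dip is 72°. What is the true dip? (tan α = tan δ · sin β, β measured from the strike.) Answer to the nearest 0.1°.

β = acute angle between strike 100° and section 155° = 55°.
tan(true dip) = tan 72° / sin 55° = 3.7572
δ = arctan(3.7572) = 75.10°

75.1°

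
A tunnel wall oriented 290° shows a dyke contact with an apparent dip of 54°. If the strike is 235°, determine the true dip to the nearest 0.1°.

59.2°

The section is 55° from the strike.
tan(true dip) = tan 54° / sin 55° = 1.6803
δ = arctan(1.6803) = 59.24°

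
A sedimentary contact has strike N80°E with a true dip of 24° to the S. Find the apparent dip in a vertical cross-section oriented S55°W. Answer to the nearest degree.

The strike is N80°E and the section trends S55°W; the acute angle between them is β = 25°.
tan α = tan 24° × sin 25° = 0.4452 × 0.4226 = 0.1882
apparent dip = arctan 0.1882 = 10.66°

11°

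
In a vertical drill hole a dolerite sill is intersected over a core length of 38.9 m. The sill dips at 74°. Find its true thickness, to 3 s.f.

True thickness t = h · cos(dip) = 38.9 × cos 74°
t = 38.9 × 0.2756 = 10.722 m

10.7 m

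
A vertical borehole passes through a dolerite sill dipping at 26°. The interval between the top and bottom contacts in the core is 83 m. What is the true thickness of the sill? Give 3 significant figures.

True thickness t = h · cos(dip) = 83 × cos 26°
t = 83 × 0.8988 = 74.600 m

74.6 m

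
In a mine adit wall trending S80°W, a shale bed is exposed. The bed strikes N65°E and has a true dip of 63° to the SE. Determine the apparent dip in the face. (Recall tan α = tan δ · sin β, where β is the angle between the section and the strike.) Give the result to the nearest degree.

27°

Angle between strike (N65°E) and section (S80°W): β = 15°.
tan(apparent dip) = tan 63° · sin 15° = 0.5080
apparent dip = arctan 0.5080 = 26.93°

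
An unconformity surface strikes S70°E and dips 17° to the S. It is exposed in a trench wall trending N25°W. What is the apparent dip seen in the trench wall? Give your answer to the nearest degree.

12°

The strike is S70°E and the section trends N25°W; the acute angle between them is β = 45°.
tan(apparent dip) = tan 17° · sin 45° = 0.2162
apparent dip = arctan 0.2162 = 12.20°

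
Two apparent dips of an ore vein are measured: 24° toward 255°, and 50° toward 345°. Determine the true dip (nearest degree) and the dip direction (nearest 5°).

true dip 52°, dip direction 325°

The two traces are lines in the plane: v₁ = (sin 255°·cos 24°, cos 255°·cos 24°, −sin 24°), v₂ = (sin 345°·cos 50°, cos 345°·cos 50°, −sin 50°).
n = v₁ × v₂ = (-0.434, 0.608, 0.587) (taken with n_z > 0).
Dip δ = arctan(|n_h|/n_z) = arctan(0.747/0.587) = 51.8°.
Dip direction = atan2(-0.434, 0.608) = 325° (azimuth of n's horizontal projection).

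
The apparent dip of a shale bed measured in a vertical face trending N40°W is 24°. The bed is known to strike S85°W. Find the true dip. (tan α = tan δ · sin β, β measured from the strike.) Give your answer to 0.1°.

28.5°

The section is 55° from the strike.
tan(true dip) = tan 24° / sin 55° = 0.5435
δ = arctan(0.5435) = 28.53°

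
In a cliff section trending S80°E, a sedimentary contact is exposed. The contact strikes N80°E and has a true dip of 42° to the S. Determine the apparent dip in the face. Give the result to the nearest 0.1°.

Angle between strike (N80°E) and section (S80°E): β = 20°.
tan(apparent dip) = tan 42° · sin 20° = 0.3080
apparent dip = arctan 0.3080 = 17.12°

17.1°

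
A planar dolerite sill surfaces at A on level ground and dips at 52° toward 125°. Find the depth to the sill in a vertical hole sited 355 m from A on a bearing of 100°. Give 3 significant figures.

The hole lies 25° from the dip direction, so the down-dip offset is 355 × cos 25° = 321.74 m.
Depth = down-dip offset × tan(dip) = 321.74 × tan 52° = 321.74 × 1.2799
Depth = 411.81 m

412 m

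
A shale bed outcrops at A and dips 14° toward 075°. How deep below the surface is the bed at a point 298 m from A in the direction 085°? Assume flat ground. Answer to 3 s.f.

73.2 m

The hole lies 10° from the dip direction, so the down-dip offset is 298 × cos 10° = 293.47 m.
Depth = down-dip offset × tan(dip) = 293.47 × tan 14° = 293.47 × 0.2493
Depth = 73.17 m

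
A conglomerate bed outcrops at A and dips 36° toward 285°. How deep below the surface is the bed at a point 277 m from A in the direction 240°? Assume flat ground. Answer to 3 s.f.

142 m

The hole lies 45° from the dip direction, so the down-dip offset is 277 × cos 45° = 195.87 m.
Depth = down-dip offset × tan(dip) = 195.87 × tan 36° = 195.87 × 0.7265
Depth = 142.31 m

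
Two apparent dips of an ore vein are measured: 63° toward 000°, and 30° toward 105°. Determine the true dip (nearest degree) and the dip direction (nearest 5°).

The two traces are lines in the plane: v₁ = (sin 0°·cos 63°, cos 0°·cos 63°, −sin 63°), v₂ = (sin 105°·cos 30°, cos 105°·cos 30°, −sin 30°).
The plane normal is n = v₁ × v₂ ∝ (0.427, 0.745, 0.380).
tan δ = √(n_x²+n_y²)/n_z = 0.859/0.380, so δ = 66.1°.
Dip direction = atan2(0.427, 0.745) = 30° (azimuth of n's horizontal projection).

true dip 66°, dip direction 030°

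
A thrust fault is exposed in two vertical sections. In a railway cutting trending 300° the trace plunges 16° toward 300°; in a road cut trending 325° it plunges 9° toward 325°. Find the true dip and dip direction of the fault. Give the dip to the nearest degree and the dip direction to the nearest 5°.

true dip 21°, dip direction 260°

The two traces are lines in the plane: v₁ = (sin 300°·cos 16°, cos 300°·cos 16°, −sin 16°), v₂ = (sin 325°·cos 9°, cos 325°·cos 9°, −sin 9°).
The plane normal is n = v₁ × v₂ ∝ (-0.148, -0.026, 0.401).
True dip = arccos(n_z / |n|) = arccos(0.9366) = 20.5°.
Dip direction = azimuth of (n_x, n_y) = atan2(-0.148, -0.026) = 260°.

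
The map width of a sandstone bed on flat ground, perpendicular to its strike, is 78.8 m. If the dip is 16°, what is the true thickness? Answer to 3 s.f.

True thickness t = w · sin(dip) = 78.8 × sin 16°
t = 78.8 × 0.2756 = 21.720 m

21.7 m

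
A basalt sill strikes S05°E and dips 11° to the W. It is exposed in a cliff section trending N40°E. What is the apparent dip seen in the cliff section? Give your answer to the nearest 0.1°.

7.8°

The strike is S05°E and the section trends N40°E; the acute angle between them is β = 45°.
tan α = tan 11° × sin 45° = 0.1944 × 0.7071 = 0.1374
apparent dip = arctan 0.1374 = 7.83°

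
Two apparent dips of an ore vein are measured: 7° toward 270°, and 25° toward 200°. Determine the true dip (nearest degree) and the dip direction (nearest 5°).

Represent each trace as a vector plunging at its apparent dip toward its trend (east-north-up frame): v₁ = (-0.993, -0.000, -0.122), v₂ = (-0.310, -0.852, -0.423).
n = v₁ × v₂ = (-0.104, -0.382, 0.845) (taken with n_z > 0).
Dip δ = arctan(|n_h|/n_z) = arctan(0.396/0.845) = 25.1°.
Dip direction = atan2(-0.104, -0.382) = 195° (azimuth of n's horizontal projection).

true dip 25°, dip direction 195°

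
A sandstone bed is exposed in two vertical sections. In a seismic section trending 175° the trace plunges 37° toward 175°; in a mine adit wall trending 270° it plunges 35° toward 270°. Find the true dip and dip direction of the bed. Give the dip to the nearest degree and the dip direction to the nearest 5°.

true dip 47°, dip direction 220°

Each apparent-dip line lies in the plane. As unit vectors (x east, y north, z up), v₁ plunges 37°→175° and v₂ plunges 35°→270°.
Cross product v₁ × v₂ gives the pole to the plane: n ∝ (-0.456, -0.533, 0.652).
True dip = arccos(n_z / |n|) = arccos(0.6806) = 47.1°.
Dip direction = atan2(-0.456, -0.533) = 221° (azimuth of n's horizontal projection).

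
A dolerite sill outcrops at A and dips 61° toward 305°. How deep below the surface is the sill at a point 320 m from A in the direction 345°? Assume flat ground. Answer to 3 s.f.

442 m

The hole lies 40° from the dip direction, so the down-dip offset is 320 × cos 40° = 245.13 m.
Depth = down-dip offset × tan(dip) = 245.13 × tan 61° = 245.13 × 1.8040
Depth = 442.23 m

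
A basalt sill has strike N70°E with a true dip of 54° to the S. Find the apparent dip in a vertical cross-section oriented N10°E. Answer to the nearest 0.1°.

The strike is N70°E and the section trends N10°E; the acute angle between them is β = 60°.
tan(apparent dip) = tan 54° · sin 60° = 1.1920
α = arctan(1.1920) = 50.01°

50.0°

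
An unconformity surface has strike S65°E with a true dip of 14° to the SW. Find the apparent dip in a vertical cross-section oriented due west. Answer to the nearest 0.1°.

6.0°

The section lies 25° from the strike.
tan α = tan 14° × sin 25° = 0.2493 × 0.4226 = 0.1054
apparent dip = arctan 0.1054 = 6.02°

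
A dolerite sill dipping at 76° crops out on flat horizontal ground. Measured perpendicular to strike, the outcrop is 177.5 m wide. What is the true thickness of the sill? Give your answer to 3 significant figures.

True thickness t = w · sin(dip) = 177.5 × sin 76°
t = 177.5 × 0.9703 = 172.227 m

172 m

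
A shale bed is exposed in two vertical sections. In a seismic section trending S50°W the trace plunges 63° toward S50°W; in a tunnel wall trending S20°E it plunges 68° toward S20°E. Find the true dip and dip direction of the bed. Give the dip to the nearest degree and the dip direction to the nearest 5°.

Represent each trace as a vector plunging at its apparent dip toward its trend (east-north-up frame): v₁ = (-0.348, -0.292, -0.891), v₂ = (0.128, -0.352, -0.927).
n = v₁ × v₂ = (-0.043, -0.437, 0.160) (taken with n_z > 0).
tan δ = √(n_x²+n_y²)/n_z = 0.439/0.160, so δ = 70.0°.
Dip direction = atan2(-0.043, -0.437) = 186° (azimuth of n's horizontal projection).

true dip 70°, dip direction 185°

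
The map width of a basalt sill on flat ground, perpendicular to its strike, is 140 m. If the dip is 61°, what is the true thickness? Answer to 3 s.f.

122 m

True thickness t = w · sin(dip) = 140 × sin 61°
t = 140 × 0.8746 = 122.447 m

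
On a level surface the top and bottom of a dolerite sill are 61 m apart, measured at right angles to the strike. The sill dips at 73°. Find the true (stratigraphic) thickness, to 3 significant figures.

58.3 m

True thickness t = w · sin(dip) = 61 × sin 73°
t = 61 × 0.9563 = 58.335 m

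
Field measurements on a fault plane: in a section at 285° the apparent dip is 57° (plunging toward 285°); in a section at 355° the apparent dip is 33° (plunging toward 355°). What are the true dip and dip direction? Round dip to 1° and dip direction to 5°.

true dip 57°, dip direction 290°

The two traces are lines in the plane: v₁ = (sin 285°·cos 57°, cos 285°·cos 57°, −sin 57°), v₂ = (sin 355°·cos 33°, cos 355°·cos 33°, −sin 33°).
n = v₁ × v₂ = (-0.624, 0.225, 0.429) (taken with n_z > 0).
tan δ = √(n_x²+n_y²)/n_z = 0.663/0.429, so δ = 57.1°.
Dip direction = azimuth of (n_x, n_y) = atan2(-0.624, 0.225) = 290°.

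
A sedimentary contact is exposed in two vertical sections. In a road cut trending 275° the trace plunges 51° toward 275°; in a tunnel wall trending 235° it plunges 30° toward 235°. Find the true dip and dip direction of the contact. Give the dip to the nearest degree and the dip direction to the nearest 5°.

The two traces are lines in the plane: v₁ = (sin 275°·cos 51°, cos 275°·cos 51°, −sin 51°), v₂ = (sin 235°·cos 30°, cos 235°·cos 30°, −sin 30°).
The plane normal is n = v₁ × v₂ ∝ (-0.413, 0.238, 0.350).
Dip δ = arctan(|n_h|/n_z) = arctan(0.477/0.350) = 53.7°.
Dip direction = atan2(-0.413, 0.238) = 300° (azimuth of n's horizontal projection).

true dip 54°, dip direction 300°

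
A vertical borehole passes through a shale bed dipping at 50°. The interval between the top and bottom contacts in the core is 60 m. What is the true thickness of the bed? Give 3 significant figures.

True thickness t = h · cos(dip) = 60 × cos 50°
t = 60 × 0.6428 = 38.567 m

38.6 m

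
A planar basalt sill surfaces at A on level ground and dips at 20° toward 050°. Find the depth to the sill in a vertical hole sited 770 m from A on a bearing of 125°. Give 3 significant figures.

The hole lies 75° from the dip direction, so the down-dip offset is 770 × cos 75° = 199.29 m.
Depth = down-dip offset × tan(dip) = 199.29 × tan 20° = 199.29 × 0.3640
Depth = 72.54 m

72.5 m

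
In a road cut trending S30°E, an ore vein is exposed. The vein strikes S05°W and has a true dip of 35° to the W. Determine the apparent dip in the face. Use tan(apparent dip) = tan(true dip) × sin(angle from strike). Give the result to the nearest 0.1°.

21.9°

The section lies 35° from the strike.
tan(apparent dip) = tan 35° · sin 35° = 0.4016
α = arctan(0.4016) = 21.88°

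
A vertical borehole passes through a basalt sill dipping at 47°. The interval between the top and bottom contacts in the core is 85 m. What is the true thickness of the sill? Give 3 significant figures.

True thickness t = h · cos(dip) = 85 × cos 47°
t = 85 × 0.6820 = 57.970 m

58.0 m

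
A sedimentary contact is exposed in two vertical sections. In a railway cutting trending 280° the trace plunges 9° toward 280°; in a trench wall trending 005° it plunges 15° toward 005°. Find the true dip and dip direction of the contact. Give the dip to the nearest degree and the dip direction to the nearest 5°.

The two traces are lines in the plane: v₁ = (sin 280°·cos 9°, cos 280°·cos 9°, −sin 9°), v₂ = (sin 5°·cos 15°, cos 5°·cos 15°, −sin 15°).
Cross product v₁ × v₂ gives the pole to the plane: n ∝ (-0.106, 0.265, 0.950).
Dip δ = arctan(|n_h|/n_z) = arctan(0.285/0.950) = 16.7°.
Dip direction = azimuth of (n_x, n_y) = atan2(-0.106, 0.265) = 338°.

true dip 17°, dip direction 340°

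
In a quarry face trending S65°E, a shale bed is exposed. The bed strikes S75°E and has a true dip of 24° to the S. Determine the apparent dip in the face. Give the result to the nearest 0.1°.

4.4°

Angle between strike (S75°E) and section (S65°E): β = 10°.
tan α = tan 24° × sin 10° = 0.4452 × 0.1736 = 0.0773
apparent dip = arctan 0.0773 = 4.42°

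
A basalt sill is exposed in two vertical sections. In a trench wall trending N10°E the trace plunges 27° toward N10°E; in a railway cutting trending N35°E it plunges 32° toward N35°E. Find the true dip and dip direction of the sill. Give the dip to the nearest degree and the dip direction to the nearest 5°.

Each apparent-dip line lies in the plane. As unit vectors (x east, y north, z up), v₁ plunges 27°→N10°E and v₂ plunges 32°→N35°E.
n = v₁ × v₂ = (0.150, 0.139, 0.319) (taken with n_z > 0).
Dip δ = arctan(|n_h|/n_z) = arctan(0.204/0.319) = 32.6°.
The horizontal component of n points toward azimuth atan2(n_x, n_y) = 47°, the dip direction.

true dip 33°, dip direction 045°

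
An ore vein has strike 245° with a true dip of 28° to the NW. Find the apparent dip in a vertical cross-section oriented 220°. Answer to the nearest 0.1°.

The section lies 25° from the strike.
tan α = tan 28° × sin 25° = 0.5317 × 0.4226 = 0.2247
α = arctan(0.2247) = 12.66°

12.7°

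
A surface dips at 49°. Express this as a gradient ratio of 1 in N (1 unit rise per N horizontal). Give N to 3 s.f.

1 in 0.869

1 : N means tan θ = 1/N, so N = 1/tan 49° = 1/1.1504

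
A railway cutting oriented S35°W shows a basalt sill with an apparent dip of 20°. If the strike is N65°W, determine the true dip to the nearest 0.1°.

20.3°

The section is 80° from the strike.
tan δ = tan α / sin β = tan 20° / sin 80° = 0.3640 / 0.9848 = 0.3696
δ = arctan(0.3696) = 20.28°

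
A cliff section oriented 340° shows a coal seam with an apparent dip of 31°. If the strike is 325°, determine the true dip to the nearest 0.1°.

66.7°

β = acute angle between strike 325° and section 340° = 15°.
tan δ = tan α / sin β = tan 31° / sin 15° = 0.6009 / 0.2588 = 2.3215
true dip = arctan 2.3215 = 66.70°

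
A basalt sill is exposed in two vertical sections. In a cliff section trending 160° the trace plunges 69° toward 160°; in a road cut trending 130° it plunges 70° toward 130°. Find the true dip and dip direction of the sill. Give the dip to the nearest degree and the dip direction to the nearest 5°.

The two traces are lines in the plane: v₁ = (sin 160°·cos 69°, cos 160°·cos 69°, −sin 69°), v₂ = (sin 130°·cos 70°, cos 130°·cos 70°, −sin 70°).
n = v₁ × v₂ = (0.111, -0.129, 0.061) (taken with n_z > 0).
Dip δ = arctan(|n_h|/n_z) = arctan(0.171/0.061) = 70.2°.
The horizontal component of n points toward azimuth atan2(n_x, n_y) = 139°, the dip direction.

true dip 70°, dip direction 140°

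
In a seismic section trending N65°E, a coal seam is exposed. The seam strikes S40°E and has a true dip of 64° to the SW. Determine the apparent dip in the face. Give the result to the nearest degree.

The section lies 75° from the strike.
tan(apparent dip) = tan 64° · sin 75° = 1.9804
apparent dip = arctan 1.9804 = 63.21°

63°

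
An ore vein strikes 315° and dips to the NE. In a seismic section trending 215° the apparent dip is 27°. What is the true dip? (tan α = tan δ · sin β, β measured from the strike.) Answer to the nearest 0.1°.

The section is 80° from the strike.
tan(true dip) = tan 27° / sin 80° = 0.5174
true dip = arctan 0.5174 = 27.36°

27.4°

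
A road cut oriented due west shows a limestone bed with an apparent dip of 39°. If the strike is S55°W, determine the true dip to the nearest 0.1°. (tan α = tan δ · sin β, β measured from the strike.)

β = acute angle between strike S55°W and section due west = 35°.
tan δ = tan α / sin β = tan 39° / sin 35° = 0.8098 / 0.5736 = 1.4118
δ = arctan(1.4118) = 54.69°

54.7°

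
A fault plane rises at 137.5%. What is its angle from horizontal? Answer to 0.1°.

tan θ = 137.5/100 = 1.3750
θ = arctan(1.3750) = 53.97°

54.0°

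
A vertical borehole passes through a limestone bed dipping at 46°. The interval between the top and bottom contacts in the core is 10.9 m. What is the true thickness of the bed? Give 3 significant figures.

True thickness t = h · cos(dip) = 10.9 × cos 46°
t = 10.9 × 0.6947 = 7.572 m

7.57 m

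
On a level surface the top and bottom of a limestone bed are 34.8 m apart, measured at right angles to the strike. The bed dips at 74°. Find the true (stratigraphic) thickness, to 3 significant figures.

True thickness t = w · sin(dip) = 34.8 × sin 74°
t = 34.8 × 0.9613 = 33.452 m

33.5 m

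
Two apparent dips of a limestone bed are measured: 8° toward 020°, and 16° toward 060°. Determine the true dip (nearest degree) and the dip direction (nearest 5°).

true dip 17°, dip direction 085°

The two traces are lines in the plane: v₁ = (sin 20°·cos 8°, cos 20°·cos 8°, −sin 8°), v₂ = (sin 60°·cos 16°, cos 60°·cos 16°, −sin 16°).
The plane normal is n = v₁ × v₂ ∝ (0.190, 0.023, 0.612).
True dip = arccos(n_z / |n|) = arccos(0.9546) = 17.3°.
Dip direction = azimuth of (n_x, n_y) = atan2(0.190, 0.023) = 83°.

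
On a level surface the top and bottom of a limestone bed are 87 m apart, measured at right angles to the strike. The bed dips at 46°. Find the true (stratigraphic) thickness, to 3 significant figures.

62.6 m

True thickness t = w · sin(dip) = 87 × sin 46°
t = 87 × 0.7193 = 62.583 m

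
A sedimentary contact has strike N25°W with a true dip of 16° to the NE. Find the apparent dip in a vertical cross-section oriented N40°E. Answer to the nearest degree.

15°

The section lies 65° from the strike.
tan(apparent dip) = tan 16° · sin 65° = 0.2599
apparent dip = arctan 0.2599 = 14.57°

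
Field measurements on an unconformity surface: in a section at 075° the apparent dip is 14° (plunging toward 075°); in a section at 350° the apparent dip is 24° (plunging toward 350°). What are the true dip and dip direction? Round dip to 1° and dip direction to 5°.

The two traces are lines in the plane: v₁ = (sin 75°·cos 14°, cos 75°·cos 14°, −sin 14°), v₂ = (sin 350°·cos 24°, cos 350°·cos 24°, −sin 24°).
Cross product v₁ × v₂ gives the pole to the plane: n ∝ (0.116, 0.420, 0.883).
tan δ = √(n_x²+n_y²)/n_z = 0.435/0.883, so δ = 26.2°.
Dip direction = azimuth of (n_x, n_y) = atan2(0.116, 0.420) = 15°.

true dip 26°, dip direction 015°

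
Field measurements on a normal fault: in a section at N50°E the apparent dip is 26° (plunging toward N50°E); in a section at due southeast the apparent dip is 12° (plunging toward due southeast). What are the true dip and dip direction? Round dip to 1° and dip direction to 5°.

Represent each trace as a vector plunging at its apparent dip toward its trend (east-north-up frame): v₁ = (0.689, 0.578, -0.438), v₂ = (0.692, -0.692, -0.208).
Cross product v₁ × v₂ gives the pole to the plane: n ∝ (0.423, 0.160, 0.876).
tan δ = √(n_x²+n_y²)/n_z = 0.453/0.876, so δ = 27.3°.
Dip direction = atan2(0.423, 0.160) = 69° (azimuth of n's horizontal projection).

true dip 27°, dip direction 070°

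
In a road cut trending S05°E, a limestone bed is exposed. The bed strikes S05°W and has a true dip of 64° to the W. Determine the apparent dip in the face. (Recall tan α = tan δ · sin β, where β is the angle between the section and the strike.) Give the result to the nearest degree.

20°

The strike is S05°W and the section trends S05°E; the acute angle between them is β = 10°.
tan(apparent dip) = tan 64° · sin 10° = 0.3560
α = arctan(0.3560) = 19.60°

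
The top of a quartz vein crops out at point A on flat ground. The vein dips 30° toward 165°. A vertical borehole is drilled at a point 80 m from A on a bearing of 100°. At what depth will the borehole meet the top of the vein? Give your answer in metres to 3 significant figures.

19.5 m

The hole lies 65° from the dip direction, so the down-dip offset is 80 × cos 65° = 33.81 m.
Depth = down-dip offset × tan(dip) = 33.81 × tan 30° = 33.81 × 0.5774
Depth = 19.52 m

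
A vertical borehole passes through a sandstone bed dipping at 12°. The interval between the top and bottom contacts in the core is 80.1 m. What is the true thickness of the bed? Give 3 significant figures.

78.3 m

True thickness t = h · cos(dip) = 80.1 × cos 12°
t = 80.1 × 0.9781 = 78.350 m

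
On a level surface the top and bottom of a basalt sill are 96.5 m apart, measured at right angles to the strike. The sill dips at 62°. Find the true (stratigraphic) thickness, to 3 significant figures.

85.2 m

True thickness t = w · sin(dip) = 96.5 × sin 62°
t = 96.5 × 0.8829 = 85.204 m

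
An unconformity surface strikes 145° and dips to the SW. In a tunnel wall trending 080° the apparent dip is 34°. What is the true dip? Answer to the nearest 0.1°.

36.7°

β = acute angle between strike 145° and section 080° = 65°.
tan δ = tan α / sin β = tan 34° / sin 65° = 0.6745 / 0.9063 = 0.7442
δ = arctan(0.7442) = 36.66°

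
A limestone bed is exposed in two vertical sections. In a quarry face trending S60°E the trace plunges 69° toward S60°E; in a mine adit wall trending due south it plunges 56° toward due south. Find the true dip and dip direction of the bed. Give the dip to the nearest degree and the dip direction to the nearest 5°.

Each apparent-dip line lies in the plane. As unit vectors (x east, y north, z up), v₁ plunges 69°→S60°E and v₂ plunges 56°→due south.
The plane normal is n = v₁ × v₂ ∝ (0.374, -0.257, 0.174).
Dip δ = arctan(|n_h|/n_z) = arctan(0.454/0.174) = 69.1°.
Dip direction = azimuth of (n_x, n_y) = atan2(0.374, -0.257) = 125°.

true dip 69°, dip direction 125°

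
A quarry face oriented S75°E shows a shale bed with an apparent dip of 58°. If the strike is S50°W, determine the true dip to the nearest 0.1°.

β = acute angle between strike S50°W and section S75°E = 55°.
tan(true dip) = tan 58° / sin 55° = 1.9536
true dip = arctan 1.9536 = 62.89°

62.9°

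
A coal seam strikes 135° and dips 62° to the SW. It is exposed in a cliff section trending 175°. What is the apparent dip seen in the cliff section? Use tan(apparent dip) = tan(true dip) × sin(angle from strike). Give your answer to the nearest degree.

The section lies 40° from the strike.
tan(apparent dip) = tan 62° · sin 40° = 1.2089
α = arctan(1.2089) = 50.40°

50°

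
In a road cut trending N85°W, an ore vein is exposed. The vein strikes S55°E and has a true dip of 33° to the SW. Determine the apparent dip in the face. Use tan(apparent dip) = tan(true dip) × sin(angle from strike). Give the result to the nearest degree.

18°

The strike is S55°E and the section trends N85°W; the acute angle between them is β = 30°.
tan(apparent dip) = tan 33° · sin 30° = 0.3247
apparent dip = arctan 0.3247 = 17.99°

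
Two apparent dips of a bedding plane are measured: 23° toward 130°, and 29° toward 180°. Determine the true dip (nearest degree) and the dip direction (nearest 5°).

true dip 29°, dip direction 170°

Each apparent-dip line lies in the plane. As unit vectors (x east, y north, z up), v₁ plunges 23°→130° and v₂ plunges 29°→180°.
Cross product v₁ × v₂ gives the pole to the plane: n ∝ (0.055, -0.342, 0.617).
tan δ = √(n_x²+n_y²)/n_z = 0.346/0.617, so δ = 29.3°.
The horizontal component of n points toward azimuth atan2(n_x, n_y) = 171°, the dip direction.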